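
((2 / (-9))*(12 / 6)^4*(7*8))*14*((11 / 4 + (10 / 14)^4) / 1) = -1233536 / 147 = -8391.40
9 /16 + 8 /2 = 4.56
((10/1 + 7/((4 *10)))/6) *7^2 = 19943/240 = 83.10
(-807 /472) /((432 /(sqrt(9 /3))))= -269 *sqrt(3) /67968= -0.01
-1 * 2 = -2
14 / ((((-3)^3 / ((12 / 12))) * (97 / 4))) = -56 / 2619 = -0.02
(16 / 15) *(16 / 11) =256 / 165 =1.55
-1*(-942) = 942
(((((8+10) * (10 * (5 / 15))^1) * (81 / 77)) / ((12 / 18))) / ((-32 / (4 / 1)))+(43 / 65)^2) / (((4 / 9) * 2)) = -133475697 / 10410400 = -12.82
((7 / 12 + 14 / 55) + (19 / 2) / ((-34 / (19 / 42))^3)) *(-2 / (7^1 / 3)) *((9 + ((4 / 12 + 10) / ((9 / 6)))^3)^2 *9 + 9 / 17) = -136805832185168873054129 / 187566627617883360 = -729371.92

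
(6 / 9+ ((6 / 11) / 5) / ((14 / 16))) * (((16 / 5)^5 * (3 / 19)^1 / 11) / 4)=0.95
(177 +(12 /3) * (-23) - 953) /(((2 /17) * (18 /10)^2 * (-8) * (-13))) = -92225 /4212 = -21.90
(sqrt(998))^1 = sqrt(998) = 31.59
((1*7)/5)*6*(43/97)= 1806/485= 3.72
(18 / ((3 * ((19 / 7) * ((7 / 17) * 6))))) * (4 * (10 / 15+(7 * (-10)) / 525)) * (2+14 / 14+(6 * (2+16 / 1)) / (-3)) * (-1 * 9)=53856 / 95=566.91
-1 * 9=-9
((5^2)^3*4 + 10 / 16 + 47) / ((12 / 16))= 500381 / 6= 83396.83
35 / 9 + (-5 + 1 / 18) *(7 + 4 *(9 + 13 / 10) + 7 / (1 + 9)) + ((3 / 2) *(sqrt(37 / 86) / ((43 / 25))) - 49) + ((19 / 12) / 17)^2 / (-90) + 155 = -494003089 / 3745440 + 75 *sqrt(3182) / 7396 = -131.32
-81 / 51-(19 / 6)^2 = -7109 / 612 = -11.62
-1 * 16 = -16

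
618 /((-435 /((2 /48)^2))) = -103 /41760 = -0.00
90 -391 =-301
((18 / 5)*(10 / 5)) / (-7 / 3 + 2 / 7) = -756 / 215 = -3.52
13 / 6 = 2.17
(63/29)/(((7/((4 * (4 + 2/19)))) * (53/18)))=1.73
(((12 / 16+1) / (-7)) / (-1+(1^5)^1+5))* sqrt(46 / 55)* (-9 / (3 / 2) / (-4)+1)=-sqrt(2530) / 440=-0.11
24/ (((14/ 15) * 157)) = 180/ 1099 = 0.16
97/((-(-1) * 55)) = 97/55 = 1.76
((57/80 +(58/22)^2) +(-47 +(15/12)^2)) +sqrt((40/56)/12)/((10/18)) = -182829/4840 +3 * sqrt(105)/70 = -37.34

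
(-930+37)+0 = -893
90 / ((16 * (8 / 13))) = 9.14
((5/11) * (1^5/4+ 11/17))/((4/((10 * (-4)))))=-1525/374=-4.08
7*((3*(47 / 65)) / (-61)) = -987 / 3965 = -0.25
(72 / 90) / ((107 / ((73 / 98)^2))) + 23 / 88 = 30013257 / 113039080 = 0.27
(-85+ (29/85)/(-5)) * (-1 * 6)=216924/425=510.41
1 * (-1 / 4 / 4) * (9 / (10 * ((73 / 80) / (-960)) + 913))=-4320 / 7011767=-0.00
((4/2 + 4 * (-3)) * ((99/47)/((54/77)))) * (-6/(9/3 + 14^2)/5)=1694/9353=0.18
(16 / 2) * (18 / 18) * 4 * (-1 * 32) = -1024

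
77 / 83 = 0.93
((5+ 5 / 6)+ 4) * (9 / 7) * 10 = 885 / 7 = 126.43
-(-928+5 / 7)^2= -42133081 / 49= -859858.80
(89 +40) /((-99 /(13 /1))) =-559 /33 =-16.94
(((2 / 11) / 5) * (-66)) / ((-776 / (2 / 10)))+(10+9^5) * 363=103976322453 / 4850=21438417.00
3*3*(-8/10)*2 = -14.40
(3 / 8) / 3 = 1 / 8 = 0.12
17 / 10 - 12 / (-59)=1.90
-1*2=-2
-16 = -16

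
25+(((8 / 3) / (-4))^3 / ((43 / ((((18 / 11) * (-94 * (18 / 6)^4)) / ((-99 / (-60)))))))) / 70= 937597 / 36421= 25.74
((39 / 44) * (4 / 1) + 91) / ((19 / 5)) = 5200 / 209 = 24.88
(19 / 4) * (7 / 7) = 19 / 4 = 4.75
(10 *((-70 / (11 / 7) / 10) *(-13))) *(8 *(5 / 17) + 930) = 100964500 / 187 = 539917.11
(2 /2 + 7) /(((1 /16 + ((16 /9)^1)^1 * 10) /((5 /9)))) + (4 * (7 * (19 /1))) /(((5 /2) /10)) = 5467472 /2569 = 2128.25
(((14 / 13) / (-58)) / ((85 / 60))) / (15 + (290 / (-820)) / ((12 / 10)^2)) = -247968 / 279143995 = -0.00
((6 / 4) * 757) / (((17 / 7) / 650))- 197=5163176 / 17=303716.24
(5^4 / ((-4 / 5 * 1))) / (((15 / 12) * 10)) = -125 / 2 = -62.50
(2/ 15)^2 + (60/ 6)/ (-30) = -71/ 225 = -0.32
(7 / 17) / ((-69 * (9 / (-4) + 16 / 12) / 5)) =140 / 4301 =0.03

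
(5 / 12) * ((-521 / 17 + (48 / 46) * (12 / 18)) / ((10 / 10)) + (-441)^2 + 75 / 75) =81021.69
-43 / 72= -0.60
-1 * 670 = -670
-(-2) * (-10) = -20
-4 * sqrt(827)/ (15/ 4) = -16 * sqrt(827)/ 15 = -30.67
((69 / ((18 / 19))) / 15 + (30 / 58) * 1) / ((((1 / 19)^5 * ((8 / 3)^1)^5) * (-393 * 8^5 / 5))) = -312501026493 / 8158290378752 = -0.04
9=9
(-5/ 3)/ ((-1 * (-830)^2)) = 1/ 413340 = 0.00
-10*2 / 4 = -5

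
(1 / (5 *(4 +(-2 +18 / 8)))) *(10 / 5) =8 / 85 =0.09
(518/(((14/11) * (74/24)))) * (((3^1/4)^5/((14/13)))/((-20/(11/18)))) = -0.89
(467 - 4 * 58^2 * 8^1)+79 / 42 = -4501523 / 42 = -107179.12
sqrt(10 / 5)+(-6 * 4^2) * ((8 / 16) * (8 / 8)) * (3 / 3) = -48+sqrt(2) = -46.59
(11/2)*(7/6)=77/12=6.42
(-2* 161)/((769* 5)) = -322/3845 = -0.08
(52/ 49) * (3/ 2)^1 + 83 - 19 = 3214/ 49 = 65.59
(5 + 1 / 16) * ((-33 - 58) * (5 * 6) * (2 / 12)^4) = -1365 / 128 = -10.66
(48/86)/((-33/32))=-256/473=-0.54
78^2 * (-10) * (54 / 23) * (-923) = 3032387280 / 23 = 131842925.22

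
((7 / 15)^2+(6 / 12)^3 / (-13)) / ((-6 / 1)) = -4871 / 140400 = -0.03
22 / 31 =0.71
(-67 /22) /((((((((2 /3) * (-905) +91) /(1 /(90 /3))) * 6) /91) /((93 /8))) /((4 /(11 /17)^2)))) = 54623023 /163659760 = 0.33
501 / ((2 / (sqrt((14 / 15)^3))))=1169 * sqrt(210) / 75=225.87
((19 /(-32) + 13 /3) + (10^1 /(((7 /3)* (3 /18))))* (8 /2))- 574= -314095 /672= -467.40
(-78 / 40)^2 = 1521 / 400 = 3.80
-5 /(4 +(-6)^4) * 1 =-1 /260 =-0.00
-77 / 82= -0.94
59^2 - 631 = 2850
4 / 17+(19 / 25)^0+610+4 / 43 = 446881 / 731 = 611.33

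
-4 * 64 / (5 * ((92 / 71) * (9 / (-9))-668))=0.08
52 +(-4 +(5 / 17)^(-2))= 1489 / 25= 59.56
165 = 165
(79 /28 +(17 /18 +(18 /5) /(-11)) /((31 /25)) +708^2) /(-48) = -43074903269 /4124736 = -10443.07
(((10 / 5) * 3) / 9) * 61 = 122 / 3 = 40.67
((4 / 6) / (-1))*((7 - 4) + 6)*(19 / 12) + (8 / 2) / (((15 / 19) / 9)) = 361 / 10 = 36.10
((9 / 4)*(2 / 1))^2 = 20.25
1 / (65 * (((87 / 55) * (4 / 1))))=11 / 4524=0.00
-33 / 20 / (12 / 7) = -77 / 80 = -0.96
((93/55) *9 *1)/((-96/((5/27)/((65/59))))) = -1829/68640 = -0.03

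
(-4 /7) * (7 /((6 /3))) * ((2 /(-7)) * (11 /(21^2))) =44 /3087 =0.01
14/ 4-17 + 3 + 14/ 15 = -287/ 30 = -9.57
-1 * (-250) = 250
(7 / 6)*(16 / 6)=28 / 9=3.11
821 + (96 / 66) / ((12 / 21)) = 9059 / 11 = 823.55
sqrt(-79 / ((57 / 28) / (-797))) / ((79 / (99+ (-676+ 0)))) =-1154*sqrt(25122237) / 4503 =-1284.50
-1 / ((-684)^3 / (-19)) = -1 / 16842816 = -0.00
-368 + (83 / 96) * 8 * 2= -2125 / 6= -354.17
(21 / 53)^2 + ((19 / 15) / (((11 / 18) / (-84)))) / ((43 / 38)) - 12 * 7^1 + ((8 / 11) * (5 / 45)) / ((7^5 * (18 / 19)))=-2149808597240629 / 9043948970595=-237.71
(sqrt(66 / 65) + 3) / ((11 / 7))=7* sqrt(4290) / 715 + 21 / 11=2.55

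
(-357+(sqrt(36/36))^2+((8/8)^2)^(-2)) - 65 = -420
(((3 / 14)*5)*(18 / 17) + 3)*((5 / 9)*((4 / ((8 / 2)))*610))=500200 / 357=1401.12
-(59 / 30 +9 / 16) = -607 / 240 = -2.53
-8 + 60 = 52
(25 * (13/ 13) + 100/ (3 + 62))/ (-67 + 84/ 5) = -0.53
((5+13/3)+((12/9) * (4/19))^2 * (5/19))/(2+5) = 577436/432117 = 1.34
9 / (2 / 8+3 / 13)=18.72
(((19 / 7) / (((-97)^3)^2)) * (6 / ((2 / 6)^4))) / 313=9234 / 1825041662799439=0.00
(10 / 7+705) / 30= 989 / 42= 23.55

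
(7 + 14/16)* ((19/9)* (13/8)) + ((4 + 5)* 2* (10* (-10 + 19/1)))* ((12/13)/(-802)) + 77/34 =155495181/5671744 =27.42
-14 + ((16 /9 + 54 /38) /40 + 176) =1108627 /6840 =162.08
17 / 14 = 1.21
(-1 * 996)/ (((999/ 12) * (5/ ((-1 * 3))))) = 1328/ 185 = 7.18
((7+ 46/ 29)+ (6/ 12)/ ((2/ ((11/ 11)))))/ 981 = 1025/ 113796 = 0.01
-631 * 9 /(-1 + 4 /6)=17037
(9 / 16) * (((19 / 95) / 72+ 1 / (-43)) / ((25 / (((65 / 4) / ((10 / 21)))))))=-86541 / 5504000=-0.02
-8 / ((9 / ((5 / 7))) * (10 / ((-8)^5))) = 131072 / 63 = 2080.51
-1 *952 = -952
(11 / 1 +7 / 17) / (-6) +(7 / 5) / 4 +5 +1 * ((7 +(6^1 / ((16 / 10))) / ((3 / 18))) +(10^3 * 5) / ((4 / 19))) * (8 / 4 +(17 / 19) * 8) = 4220452483 / 19380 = 217773.61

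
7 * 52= 364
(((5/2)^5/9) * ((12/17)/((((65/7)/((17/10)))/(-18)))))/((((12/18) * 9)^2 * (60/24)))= -175/624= -0.28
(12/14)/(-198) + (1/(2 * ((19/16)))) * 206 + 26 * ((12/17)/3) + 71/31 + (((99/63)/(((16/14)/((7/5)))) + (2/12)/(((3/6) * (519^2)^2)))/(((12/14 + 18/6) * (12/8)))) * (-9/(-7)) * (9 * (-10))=19010895265978451333/335641476665035926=56.64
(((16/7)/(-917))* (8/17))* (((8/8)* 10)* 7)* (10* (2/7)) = -0.23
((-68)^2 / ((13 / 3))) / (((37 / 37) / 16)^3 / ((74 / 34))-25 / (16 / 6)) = -2102329344 / 18470179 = -113.82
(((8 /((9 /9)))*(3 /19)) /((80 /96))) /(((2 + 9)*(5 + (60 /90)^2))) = 1296 /51205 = 0.03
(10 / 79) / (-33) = -10 / 2607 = -0.00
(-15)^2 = 225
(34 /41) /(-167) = -34 /6847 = -0.00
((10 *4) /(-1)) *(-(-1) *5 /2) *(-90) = 9000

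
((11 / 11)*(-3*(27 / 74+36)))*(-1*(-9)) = -72657 / 74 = -981.85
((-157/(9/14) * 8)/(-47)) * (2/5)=16.63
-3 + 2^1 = -1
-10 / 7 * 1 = -10 / 7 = -1.43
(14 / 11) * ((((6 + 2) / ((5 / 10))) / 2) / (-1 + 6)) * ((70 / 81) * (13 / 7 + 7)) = 13888 / 891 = 15.59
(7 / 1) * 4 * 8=224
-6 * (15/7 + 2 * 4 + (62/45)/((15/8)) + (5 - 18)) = 20056/1575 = 12.73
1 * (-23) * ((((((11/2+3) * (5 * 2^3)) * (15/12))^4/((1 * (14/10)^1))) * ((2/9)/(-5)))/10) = 150076796875/63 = 2382171378.97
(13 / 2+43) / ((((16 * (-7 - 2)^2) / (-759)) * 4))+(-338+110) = -90335 / 384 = -235.25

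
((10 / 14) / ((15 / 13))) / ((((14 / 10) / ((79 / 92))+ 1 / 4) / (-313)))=-6429020 / 62391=-103.04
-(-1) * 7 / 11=7 / 11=0.64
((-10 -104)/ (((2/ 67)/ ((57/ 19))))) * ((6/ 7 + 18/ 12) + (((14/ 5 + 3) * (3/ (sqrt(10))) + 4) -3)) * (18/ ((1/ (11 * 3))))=-296037423 * sqrt(10)/ 25 -159928263/ 7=-60292995.89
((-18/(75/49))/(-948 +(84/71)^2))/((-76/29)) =-7163261/1511073800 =-0.00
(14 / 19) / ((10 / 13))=91 / 95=0.96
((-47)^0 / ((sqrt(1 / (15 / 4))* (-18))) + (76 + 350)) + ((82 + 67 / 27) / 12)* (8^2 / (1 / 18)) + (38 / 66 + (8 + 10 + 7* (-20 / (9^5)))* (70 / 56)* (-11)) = 10768486991 / 1299078-sqrt(15) / 36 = 8289.22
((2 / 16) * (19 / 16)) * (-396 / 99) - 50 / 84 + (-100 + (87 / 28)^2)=-430579 / 4704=-91.53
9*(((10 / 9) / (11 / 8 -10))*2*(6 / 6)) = -2.32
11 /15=0.73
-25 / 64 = -0.39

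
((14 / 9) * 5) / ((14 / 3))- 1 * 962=-2881 / 3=-960.33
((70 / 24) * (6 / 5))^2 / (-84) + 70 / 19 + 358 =329723 / 912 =361.54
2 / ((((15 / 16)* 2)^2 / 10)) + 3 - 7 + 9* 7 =2911 / 45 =64.69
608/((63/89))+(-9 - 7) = 53104/63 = 842.92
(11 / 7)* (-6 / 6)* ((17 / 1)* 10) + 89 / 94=-266.20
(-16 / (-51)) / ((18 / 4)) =32 / 459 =0.07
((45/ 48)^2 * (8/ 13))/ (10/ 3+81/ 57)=0.11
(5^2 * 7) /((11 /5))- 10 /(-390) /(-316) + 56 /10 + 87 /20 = 30330877 /338910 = 89.50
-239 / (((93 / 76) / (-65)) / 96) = 37781120 / 31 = 1218745.81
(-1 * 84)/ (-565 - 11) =7/ 48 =0.15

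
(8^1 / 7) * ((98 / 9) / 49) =16 / 63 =0.25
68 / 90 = 34 / 45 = 0.76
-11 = -11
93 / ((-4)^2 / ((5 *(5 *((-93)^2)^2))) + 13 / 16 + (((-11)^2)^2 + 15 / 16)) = 695688369300 / 109535385694339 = 0.01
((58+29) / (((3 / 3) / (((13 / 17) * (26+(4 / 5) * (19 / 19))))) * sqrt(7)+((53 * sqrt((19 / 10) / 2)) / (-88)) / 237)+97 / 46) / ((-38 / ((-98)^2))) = 2401 * (-726986351520 - 859788600 * sqrt(7)+4477811 * sqrt(95)) / (437 * (-46163 * sqrt(95)+8863800 * sqrt(7))) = -174185.59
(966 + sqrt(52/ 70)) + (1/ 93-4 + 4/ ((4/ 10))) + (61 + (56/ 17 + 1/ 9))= sqrt(910)/ 35 + 4915721/ 4743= 1037.28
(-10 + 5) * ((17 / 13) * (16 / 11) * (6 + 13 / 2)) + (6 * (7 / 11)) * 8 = -12632 / 143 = -88.34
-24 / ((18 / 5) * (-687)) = 20 / 2061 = 0.01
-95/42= -2.26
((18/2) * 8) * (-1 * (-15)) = 1080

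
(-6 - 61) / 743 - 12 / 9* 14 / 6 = -21407 / 6687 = -3.20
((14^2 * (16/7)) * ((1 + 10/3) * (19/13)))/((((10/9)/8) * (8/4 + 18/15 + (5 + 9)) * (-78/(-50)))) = 425600/559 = 761.36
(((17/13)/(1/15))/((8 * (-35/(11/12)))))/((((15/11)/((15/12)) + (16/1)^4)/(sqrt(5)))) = -0.00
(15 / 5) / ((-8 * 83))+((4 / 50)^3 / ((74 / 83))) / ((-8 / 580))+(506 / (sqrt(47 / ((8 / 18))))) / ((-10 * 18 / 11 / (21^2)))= -136367 * sqrt(47) / 705 - 3543371 / 76775000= -1326.12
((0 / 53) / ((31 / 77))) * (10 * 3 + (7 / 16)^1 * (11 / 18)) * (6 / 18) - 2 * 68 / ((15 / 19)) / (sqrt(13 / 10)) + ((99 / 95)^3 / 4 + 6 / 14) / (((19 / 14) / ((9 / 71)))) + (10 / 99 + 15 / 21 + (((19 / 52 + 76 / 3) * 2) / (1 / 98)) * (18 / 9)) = 209954353543015283 / 20839598529750 - 2584 * sqrt(130) / 195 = 9923.69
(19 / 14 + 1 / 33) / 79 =641 / 36498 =0.02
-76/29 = -2.62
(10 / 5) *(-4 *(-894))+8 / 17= 121592 / 17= 7152.47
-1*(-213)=213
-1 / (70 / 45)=-9 / 14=-0.64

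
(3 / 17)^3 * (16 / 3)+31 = 152447 / 4913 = 31.03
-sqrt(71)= -8.43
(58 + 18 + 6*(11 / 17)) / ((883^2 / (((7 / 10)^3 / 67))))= 232897 / 444032885500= 0.00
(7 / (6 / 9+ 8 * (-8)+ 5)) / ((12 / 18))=-9 / 50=-0.18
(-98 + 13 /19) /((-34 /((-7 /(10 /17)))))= -34.06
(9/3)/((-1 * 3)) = -1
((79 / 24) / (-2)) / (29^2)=-79 / 40368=-0.00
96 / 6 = 16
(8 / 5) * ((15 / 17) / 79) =24 / 1343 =0.02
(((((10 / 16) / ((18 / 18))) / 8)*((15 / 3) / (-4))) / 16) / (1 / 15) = -375 / 4096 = -0.09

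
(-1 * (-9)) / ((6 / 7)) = 21 / 2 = 10.50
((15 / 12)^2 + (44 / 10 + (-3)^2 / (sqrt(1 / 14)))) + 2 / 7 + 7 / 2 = 5459 / 560 + 9 * sqrt(14) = 43.42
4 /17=0.24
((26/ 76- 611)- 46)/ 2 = -24953/ 76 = -328.33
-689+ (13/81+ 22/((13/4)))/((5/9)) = -395768/585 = -676.53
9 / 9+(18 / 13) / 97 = 1279 / 1261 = 1.01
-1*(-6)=6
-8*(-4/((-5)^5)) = -32/3125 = -0.01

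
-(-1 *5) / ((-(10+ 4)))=-5 / 14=-0.36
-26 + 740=714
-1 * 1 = -1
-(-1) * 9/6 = 3/2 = 1.50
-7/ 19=-0.37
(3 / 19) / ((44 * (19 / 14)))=21 / 7942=0.00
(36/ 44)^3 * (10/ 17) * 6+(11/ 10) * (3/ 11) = 2.23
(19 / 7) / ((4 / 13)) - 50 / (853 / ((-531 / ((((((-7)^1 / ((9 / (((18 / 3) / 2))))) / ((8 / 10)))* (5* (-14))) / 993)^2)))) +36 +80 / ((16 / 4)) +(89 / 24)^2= 24031685093293 / 29491963200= 814.86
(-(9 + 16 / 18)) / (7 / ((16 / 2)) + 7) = -712 / 567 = -1.26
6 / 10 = 3 / 5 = 0.60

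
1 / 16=0.06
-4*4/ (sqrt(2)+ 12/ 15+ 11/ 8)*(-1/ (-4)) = -13920/ 4369+ 6400*sqrt(2)/ 4369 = -1.11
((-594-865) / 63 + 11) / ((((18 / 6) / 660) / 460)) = -77519200 / 63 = -1230463.49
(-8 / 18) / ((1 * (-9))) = 4 / 81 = 0.05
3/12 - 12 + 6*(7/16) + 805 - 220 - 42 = 4271/8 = 533.88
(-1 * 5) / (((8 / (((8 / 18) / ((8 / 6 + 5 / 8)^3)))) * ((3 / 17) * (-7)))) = 21760 / 726761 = 0.03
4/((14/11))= 22/7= 3.14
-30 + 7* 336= 2322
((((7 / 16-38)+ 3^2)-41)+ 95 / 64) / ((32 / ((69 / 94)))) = -300633 / 192512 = -1.56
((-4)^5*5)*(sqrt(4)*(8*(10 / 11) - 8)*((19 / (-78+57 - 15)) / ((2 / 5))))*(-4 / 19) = 204800 / 99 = 2068.69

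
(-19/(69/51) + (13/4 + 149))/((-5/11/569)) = -15916637/92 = -173006.92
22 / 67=0.33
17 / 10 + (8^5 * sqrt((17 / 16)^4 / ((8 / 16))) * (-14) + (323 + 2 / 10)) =3249 / 10 - 517888 * sqrt(2) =-732079.33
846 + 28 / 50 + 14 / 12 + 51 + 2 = 135109 / 150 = 900.73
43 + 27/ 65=2822/ 65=43.42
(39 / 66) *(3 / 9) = 13 / 66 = 0.20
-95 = -95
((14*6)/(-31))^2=7056/961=7.34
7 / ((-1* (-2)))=7 / 2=3.50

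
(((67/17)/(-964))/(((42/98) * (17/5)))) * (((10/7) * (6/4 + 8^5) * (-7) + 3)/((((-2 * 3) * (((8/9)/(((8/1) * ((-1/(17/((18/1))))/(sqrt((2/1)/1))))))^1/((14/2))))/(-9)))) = -6407414685 * sqrt(2)/139298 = -65050.85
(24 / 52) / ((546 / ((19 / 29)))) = 19 / 34307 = 0.00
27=27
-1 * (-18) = 18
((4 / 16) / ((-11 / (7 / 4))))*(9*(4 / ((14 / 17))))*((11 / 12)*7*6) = -1071 / 16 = -66.94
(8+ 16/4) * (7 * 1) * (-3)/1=-252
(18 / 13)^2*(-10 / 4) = -810 / 169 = -4.79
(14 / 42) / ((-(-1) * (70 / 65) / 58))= 377 / 21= 17.95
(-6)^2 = 36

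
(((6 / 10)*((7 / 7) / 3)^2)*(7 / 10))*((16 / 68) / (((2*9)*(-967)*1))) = -7 / 11096325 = -0.00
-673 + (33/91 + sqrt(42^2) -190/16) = -467749/728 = -642.51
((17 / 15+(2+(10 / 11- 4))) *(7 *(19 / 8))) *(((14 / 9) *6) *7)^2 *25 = 22353310 / 297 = 75263.67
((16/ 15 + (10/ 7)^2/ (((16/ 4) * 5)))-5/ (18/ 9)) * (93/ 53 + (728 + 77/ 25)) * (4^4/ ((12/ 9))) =-60808279744/ 324625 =-187318.54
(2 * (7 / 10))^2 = 49 / 25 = 1.96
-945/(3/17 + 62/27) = -86751/227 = -382.16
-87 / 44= -1.98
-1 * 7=-7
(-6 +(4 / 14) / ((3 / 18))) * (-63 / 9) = 30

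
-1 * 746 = -746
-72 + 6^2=-36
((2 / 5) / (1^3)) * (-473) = -946 / 5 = -189.20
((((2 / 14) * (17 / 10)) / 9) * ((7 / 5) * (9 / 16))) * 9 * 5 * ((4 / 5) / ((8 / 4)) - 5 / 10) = -153 / 1600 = -0.10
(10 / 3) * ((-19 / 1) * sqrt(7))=-167.56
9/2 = 4.50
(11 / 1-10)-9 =-8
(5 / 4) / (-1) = -5 / 4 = -1.25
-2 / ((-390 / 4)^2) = -8 / 38025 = -0.00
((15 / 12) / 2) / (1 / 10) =25 / 4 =6.25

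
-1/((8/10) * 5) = -1/4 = -0.25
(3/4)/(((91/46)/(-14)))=-69/13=-5.31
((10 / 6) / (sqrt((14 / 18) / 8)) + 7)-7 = 5.35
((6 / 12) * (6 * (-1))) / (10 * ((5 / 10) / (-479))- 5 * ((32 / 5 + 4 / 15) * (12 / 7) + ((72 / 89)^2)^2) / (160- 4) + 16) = -24613843886541 / 128070202509727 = -0.19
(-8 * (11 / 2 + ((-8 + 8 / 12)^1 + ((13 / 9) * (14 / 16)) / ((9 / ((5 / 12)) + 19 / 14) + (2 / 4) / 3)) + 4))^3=-80325199737523 / 14313506752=-5611.85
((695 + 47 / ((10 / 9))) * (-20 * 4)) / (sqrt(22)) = -29492 * sqrt(22) / 11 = -12575.43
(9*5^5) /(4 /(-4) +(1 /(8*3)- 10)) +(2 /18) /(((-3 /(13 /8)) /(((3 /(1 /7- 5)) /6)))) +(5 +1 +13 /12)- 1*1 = -9890876491 /3862944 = -2560.45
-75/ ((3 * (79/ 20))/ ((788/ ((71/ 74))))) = -29156000/ 5609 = -5198.07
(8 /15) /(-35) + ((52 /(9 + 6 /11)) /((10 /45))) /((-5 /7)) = -18026 /525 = -34.34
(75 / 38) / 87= 25 / 1102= 0.02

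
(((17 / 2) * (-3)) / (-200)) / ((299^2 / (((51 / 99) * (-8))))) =-289 / 49170550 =-0.00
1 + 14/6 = 10/3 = 3.33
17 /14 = 1.21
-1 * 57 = -57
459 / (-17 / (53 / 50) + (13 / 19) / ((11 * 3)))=-15253029 / 532261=-28.66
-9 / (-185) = 9 / 185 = 0.05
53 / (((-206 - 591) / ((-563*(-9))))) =-268551 / 797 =-336.95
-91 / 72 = -1.26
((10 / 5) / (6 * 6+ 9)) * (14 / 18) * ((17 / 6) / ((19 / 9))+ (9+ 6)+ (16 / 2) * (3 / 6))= 5411 / 7695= 0.70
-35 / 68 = -0.51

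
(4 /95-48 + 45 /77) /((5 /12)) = -113.70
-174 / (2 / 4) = -348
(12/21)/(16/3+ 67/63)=36/403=0.09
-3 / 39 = -1 / 13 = -0.08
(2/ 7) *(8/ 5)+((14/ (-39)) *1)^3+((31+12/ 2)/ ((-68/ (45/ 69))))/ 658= 125249446799/ 305229473640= 0.41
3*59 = 177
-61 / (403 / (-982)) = 59902 / 403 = 148.64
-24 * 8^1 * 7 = -1344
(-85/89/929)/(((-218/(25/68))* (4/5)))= 625/288391328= 0.00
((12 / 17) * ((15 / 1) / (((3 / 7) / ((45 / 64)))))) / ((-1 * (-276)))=1575 / 25024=0.06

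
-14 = -14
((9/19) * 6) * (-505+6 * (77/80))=-28377/20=-1418.85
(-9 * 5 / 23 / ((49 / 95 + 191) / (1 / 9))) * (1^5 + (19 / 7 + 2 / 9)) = -58900 / 13181553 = -0.00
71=71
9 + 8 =17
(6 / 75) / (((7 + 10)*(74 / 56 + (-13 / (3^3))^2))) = 40824 / 13474625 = 0.00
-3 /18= -1 /6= -0.17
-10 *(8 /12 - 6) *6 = 320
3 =3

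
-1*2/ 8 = -1/ 4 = -0.25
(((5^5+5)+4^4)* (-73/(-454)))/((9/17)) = 2101013/2043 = 1028.40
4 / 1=4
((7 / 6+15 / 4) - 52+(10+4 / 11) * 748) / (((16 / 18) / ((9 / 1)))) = 2496393 / 32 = 78012.28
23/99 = 0.23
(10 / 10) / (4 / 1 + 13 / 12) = 12 / 61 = 0.20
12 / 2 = 6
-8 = -8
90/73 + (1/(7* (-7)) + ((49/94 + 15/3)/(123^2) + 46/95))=273371021389/161086582230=1.70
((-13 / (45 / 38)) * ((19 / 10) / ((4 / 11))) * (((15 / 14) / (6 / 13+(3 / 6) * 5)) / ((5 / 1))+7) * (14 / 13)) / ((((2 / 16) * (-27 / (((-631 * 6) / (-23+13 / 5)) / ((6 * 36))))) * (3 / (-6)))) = -868339292 / 3903795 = -222.43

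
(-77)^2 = 5929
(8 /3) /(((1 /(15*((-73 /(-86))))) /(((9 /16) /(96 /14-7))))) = -22995 /172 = -133.69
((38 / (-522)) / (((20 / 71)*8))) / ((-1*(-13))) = -1349 / 542880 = -0.00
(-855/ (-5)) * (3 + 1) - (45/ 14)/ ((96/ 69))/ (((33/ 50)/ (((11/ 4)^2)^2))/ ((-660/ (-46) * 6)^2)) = -122241719637/ 82432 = -1482940.12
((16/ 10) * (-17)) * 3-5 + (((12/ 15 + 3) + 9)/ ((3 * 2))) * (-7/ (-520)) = -84407/ 975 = -86.57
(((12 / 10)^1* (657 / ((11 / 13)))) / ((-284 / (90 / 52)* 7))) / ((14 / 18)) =-159651 / 153076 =-1.04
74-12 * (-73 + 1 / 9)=2846 / 3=948.67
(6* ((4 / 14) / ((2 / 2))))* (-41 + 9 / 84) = -3435 / 49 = -70.10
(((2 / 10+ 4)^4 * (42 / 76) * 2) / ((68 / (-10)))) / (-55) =4084101 / 4441250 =0.92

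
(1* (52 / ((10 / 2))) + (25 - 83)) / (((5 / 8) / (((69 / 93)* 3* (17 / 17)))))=-131376 / 775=-169.52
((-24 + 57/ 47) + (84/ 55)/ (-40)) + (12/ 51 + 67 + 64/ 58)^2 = 29198500081037/ 6282816650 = 4647.36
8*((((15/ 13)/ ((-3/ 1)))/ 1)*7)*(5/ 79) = -1400/ 1027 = -1.36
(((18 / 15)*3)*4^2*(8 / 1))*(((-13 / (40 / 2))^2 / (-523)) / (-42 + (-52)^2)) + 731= 63607313207 / 87014125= 731.00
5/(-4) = -5/4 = -1.25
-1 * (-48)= 48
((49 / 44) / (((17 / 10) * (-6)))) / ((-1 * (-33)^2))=245 / 2443716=0.00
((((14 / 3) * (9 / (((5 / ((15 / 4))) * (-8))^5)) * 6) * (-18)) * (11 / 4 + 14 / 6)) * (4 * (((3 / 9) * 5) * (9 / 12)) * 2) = 14007735 / 8388608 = 1.67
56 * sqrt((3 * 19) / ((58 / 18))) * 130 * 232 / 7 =24960 * sqrt(1653) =1014801.28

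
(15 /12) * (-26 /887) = -65 /1774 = -0.04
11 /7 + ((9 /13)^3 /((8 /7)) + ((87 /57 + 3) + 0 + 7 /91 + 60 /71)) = 1213254701 /165970168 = 7.31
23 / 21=1.10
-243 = -243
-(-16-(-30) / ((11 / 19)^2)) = -8894 / 121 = -73.50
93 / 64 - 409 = -26083 / 64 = -407.55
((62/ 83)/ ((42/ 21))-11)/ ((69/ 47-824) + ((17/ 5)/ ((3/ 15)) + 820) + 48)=-20727/ 121844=-0.17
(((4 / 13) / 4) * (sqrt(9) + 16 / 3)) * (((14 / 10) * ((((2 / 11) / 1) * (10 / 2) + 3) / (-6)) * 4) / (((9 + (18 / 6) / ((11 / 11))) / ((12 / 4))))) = -1505 / 2574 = -0.58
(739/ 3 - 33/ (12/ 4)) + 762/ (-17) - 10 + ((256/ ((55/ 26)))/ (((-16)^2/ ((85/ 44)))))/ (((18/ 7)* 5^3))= 1670915299/ 9256500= 180.51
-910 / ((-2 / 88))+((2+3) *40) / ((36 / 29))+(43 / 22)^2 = 40204.93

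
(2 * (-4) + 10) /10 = 1 /5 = 0.20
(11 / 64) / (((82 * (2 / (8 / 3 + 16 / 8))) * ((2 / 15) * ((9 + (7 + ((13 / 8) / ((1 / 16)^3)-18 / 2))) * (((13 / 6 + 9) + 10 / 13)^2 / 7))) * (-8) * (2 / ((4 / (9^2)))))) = -9295 / 11133697736448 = -0.00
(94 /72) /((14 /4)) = 47 /126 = 0.37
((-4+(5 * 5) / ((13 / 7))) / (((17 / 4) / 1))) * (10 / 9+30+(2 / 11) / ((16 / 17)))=1016513 / 14586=69.69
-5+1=-4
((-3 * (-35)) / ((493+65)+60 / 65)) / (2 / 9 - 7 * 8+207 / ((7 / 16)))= 4095 / 9097724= 0.00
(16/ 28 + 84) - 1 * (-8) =648/ 7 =92.57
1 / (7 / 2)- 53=-369 / 7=-52.71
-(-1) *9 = 9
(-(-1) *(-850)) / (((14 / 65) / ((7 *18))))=-497250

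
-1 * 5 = -5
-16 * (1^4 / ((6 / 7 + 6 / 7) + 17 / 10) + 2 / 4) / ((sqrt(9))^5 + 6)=-0.05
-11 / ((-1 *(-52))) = -0.21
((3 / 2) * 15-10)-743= -1461 / 2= -730.50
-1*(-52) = 52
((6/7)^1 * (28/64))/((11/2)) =3/44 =0.07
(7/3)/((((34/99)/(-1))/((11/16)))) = -2541/544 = -4.67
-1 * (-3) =3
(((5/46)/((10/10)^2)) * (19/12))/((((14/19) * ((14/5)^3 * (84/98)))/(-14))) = -225625/1298304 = -0.17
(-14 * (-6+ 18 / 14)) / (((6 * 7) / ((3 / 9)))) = 0.52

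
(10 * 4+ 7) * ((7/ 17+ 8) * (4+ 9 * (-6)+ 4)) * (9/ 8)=-1391247/ 68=-20459.51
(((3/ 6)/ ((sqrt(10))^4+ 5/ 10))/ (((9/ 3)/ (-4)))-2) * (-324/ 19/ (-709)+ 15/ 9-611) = 1222.66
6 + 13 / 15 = 103 / 15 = 6.87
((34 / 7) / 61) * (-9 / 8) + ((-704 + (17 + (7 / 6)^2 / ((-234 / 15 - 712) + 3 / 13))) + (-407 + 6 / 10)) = -1093.49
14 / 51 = 0.27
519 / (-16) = -519 / 16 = -32.44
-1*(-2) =2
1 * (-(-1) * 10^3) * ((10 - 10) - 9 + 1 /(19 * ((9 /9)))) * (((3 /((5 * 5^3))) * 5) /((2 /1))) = -2040 /19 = -107.37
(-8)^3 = -512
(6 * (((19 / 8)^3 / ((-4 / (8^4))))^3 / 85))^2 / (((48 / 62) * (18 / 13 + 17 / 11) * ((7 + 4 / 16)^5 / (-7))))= -317637506540616129184293428035584 / 62092888588975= -5115521499462254904.92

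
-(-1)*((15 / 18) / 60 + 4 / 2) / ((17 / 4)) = 145 / 306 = 0.47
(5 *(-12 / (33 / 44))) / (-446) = 40 / 223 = 0.18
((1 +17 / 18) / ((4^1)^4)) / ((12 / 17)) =0.01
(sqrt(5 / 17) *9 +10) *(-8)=-80 -72 *sqrt(85) / 17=-119.05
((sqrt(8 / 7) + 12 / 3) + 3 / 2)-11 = -11 / 2 + 2 * sqrt(14) / 7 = -4.43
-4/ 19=-0.21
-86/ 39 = -2.21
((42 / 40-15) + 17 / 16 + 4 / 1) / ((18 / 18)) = -8.89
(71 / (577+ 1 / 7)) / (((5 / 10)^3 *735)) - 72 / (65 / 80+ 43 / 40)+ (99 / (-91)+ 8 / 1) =-3250906702 / 104088075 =-31.23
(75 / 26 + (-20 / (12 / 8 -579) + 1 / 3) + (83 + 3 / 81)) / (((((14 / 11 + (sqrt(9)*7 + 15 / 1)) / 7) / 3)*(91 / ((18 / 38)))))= 4664299 / 18431140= 0.25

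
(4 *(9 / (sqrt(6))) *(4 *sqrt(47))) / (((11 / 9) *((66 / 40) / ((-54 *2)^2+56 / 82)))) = 688682880 *sqrt(282) / 4961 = 2331173.59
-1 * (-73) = 73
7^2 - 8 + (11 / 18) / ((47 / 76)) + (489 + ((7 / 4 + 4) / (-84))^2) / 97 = 8068576693 / 171564288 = 47.03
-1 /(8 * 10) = -1 /80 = -0.01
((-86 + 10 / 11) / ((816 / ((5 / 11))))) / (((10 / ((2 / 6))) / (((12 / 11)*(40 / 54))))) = -260 / 203643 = -0.00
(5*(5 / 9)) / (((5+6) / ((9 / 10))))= 5 / 22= 0.23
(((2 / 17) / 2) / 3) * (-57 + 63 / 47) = -872 / 799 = -1.09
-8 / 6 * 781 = -3124 / 3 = -1041.33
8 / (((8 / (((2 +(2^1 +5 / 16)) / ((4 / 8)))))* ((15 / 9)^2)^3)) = 50301 / 125000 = 0.40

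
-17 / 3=-5.67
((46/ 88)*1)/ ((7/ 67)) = 1541/ 308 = 5.00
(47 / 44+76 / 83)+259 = 953113 / 3652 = 260.98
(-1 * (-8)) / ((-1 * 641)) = -8 / 641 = -0.01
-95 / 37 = -2.57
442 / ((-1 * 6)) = -221 / 3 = -73.67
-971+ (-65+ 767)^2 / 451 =54883 / 451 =121.69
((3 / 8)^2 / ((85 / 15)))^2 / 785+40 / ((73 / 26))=966408654817 / 67834449920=14.25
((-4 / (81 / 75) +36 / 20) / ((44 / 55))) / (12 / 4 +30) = -257 / 3564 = -0.07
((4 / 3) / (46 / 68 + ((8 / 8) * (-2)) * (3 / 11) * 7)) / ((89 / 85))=-25432 / 62745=-0.41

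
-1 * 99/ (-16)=99/ 16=6.19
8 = 8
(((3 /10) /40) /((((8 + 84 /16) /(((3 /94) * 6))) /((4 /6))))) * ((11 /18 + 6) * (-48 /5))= -1428 /311375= -0.00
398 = 398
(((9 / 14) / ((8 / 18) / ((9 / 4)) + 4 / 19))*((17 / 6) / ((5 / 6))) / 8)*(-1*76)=-4473873 / 87920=-50.89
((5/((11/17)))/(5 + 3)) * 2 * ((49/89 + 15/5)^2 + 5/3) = 28829705/1045572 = 27.57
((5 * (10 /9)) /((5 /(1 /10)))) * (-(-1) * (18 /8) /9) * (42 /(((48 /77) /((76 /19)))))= 539 /72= 7.49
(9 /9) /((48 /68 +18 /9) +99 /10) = 170 /2143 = 0.08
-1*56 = -56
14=14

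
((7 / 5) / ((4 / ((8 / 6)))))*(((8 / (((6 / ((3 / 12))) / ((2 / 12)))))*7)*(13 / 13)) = 49 / 270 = 0.18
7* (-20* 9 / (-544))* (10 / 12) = 525 / 272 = 1.93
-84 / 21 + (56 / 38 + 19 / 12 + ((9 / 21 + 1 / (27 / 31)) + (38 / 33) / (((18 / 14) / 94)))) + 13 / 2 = 14429287 / 158004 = 91.32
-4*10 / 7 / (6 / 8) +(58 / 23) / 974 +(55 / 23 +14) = 2064028 / 235221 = 8.77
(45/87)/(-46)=-15/1334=-0.01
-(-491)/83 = 491/83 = 5.92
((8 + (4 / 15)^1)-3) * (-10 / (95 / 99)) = -54.88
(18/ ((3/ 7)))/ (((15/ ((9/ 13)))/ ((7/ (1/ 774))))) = 682668/ 65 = 10502.58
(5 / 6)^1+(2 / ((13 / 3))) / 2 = 83 / 78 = 1.06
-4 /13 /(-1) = 4 /13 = 0.31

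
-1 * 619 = -619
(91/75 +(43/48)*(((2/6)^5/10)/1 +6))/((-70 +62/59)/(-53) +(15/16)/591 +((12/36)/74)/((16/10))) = 87581667851293/17351352743400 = 5.05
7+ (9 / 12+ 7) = 59 / 4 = 14.75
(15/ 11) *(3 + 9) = 180/ 11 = 16.36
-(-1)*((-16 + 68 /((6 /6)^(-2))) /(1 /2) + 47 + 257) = 408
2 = 2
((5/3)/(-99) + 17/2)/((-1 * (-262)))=5039/155628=0.03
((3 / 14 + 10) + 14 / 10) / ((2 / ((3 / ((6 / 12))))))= 2439 / 70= 34.84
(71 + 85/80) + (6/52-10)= 62.18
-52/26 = -2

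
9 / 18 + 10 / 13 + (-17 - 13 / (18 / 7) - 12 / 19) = -47612 / 2223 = -21.42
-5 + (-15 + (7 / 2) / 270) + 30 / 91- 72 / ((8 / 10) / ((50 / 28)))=-1266209 / 7020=-180.37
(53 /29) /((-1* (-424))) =1 /232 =0.00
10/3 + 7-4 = 19/3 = 6.33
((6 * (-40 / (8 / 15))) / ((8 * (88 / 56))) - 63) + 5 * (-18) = -8307 / 44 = -188.80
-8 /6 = -4 /3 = -1.33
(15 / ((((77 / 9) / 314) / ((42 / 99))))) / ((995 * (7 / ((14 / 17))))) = 0.03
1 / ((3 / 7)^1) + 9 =34 / 3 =11.33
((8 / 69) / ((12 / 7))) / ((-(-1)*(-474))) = -7 / 49059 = -0.00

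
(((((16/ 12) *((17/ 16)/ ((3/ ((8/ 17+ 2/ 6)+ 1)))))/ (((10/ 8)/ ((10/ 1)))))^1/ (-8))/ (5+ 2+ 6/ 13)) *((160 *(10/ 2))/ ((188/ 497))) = -29720600/ 123093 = -241.45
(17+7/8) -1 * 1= 135/8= 16.88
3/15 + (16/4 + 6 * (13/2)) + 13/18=3953/90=43.92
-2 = -2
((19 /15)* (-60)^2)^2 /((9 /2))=4620800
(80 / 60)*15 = 20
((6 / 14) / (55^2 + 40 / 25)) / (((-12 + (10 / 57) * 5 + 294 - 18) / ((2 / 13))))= 855 / 10395750547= 0.00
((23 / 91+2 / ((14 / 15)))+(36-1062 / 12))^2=2510.45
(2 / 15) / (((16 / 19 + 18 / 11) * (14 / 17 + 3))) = 3553 / 252525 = 0.01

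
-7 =-7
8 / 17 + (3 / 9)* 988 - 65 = 13505 / 51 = 264.80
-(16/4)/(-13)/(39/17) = 68/507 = 0.13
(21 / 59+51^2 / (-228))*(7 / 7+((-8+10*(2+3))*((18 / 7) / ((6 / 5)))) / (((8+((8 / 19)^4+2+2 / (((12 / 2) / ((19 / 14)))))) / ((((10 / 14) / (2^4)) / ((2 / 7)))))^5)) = -16165507661322510623797967893554020597784314092041 / 1462681993583500521512924204824130064662388539392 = -11.05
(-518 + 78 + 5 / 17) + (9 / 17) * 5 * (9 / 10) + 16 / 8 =-14801 / 34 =-435.32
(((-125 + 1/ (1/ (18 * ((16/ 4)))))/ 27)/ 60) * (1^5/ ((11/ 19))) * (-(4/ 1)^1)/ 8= 1007/ 35640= 0.03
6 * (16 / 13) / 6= 16 / 13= 1.23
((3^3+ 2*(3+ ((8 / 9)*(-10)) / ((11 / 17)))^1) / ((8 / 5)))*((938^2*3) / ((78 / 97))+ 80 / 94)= 2742664725365 / 241956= 11335386.29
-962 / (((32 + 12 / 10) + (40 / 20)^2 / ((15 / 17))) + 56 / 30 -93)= 4810 / 267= 18.01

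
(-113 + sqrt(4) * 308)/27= 503/27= 18.63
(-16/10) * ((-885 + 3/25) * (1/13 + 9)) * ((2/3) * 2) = 27844224/1625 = 17134.91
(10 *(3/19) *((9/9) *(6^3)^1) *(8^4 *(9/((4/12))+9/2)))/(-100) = -41803776/95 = -440039.75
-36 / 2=-18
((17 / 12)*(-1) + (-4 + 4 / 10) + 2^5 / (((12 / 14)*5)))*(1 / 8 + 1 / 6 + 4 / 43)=19453 / 20640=0.94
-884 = -884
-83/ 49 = -1.69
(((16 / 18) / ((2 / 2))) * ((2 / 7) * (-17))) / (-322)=136 / 10143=0.01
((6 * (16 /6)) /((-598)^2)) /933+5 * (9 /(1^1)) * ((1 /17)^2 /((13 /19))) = 5485887211 /24105817437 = 0.23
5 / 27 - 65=-1750 / 27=-64.81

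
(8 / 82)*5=20 / 41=0.49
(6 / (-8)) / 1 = -3 / 4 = -0.75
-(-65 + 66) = -1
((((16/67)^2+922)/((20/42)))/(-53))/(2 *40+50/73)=-3172630881/7006655650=-0.45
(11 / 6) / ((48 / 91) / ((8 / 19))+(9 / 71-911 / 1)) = -6461 / 3205668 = -0.00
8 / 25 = 0.32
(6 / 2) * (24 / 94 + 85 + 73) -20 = 21374 / 47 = 454.77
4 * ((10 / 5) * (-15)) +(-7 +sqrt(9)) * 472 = -2008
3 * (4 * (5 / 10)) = 6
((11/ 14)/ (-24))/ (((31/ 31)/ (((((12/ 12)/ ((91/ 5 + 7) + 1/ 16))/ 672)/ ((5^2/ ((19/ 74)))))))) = -209/ 10552530240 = -0.00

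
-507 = -507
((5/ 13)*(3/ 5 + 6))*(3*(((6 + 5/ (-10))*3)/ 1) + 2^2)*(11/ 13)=38841/ 338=114.91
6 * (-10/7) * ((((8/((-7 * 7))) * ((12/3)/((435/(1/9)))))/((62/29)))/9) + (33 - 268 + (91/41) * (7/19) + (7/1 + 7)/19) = -156625890286/670931667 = -233.45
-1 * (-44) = 44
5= 5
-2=-2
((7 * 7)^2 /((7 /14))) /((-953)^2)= 4802 /908209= 0.01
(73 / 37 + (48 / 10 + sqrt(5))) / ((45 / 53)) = 10.61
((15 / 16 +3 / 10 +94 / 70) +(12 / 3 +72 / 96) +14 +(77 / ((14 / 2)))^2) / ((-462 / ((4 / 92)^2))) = -15941 / 27372576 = -0.00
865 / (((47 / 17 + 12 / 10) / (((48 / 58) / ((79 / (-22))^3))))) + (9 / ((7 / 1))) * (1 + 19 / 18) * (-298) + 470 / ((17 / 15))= -216036284727737 / 573397947493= -376.77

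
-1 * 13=-13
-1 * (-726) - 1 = 725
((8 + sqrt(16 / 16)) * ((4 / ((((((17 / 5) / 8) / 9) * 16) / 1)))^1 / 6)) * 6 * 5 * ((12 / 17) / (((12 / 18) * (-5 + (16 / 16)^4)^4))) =0.99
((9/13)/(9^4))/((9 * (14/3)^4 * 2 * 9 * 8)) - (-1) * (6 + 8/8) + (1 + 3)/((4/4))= 64076044033/5825094912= 11.00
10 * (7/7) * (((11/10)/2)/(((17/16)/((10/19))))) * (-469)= -412720/323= -1277.77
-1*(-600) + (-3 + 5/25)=2986/5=597.20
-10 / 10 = -1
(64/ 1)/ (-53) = -64/ 53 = -1.21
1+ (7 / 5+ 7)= 47 / 5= 9.40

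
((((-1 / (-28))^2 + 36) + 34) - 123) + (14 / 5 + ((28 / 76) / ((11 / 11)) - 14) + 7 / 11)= -51773531 / 819280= -63.19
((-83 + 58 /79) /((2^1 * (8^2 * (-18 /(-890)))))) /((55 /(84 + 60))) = -83.20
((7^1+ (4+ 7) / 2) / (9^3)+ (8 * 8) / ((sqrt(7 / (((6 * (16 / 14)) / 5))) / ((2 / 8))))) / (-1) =-64 * sqrt(15) / 35 - 25 / 1458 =-7.10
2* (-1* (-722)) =1444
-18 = -18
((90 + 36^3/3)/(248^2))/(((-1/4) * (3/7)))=-18249/7688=-2.37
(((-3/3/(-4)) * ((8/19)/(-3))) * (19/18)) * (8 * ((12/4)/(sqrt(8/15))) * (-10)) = 20 * sqrt(30)/9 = 12.17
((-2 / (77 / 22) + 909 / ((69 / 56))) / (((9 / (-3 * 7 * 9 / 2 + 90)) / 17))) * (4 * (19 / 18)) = -26456.13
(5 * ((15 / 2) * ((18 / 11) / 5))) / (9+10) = 135 / 209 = 0.65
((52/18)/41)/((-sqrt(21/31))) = -26 * sqrt(651)/7749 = -0.09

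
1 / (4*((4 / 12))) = 3 / 4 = 0.75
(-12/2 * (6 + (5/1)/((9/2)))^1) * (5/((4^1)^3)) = -10/3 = -3.33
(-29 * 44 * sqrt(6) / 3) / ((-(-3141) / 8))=-10208 * sqrt(6) / 9423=-2.65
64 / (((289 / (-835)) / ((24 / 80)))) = -16032 / 289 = -55.47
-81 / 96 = -27 / 32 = -0.84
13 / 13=1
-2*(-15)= 30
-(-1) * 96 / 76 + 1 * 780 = 14844 / 19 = 781.26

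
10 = 10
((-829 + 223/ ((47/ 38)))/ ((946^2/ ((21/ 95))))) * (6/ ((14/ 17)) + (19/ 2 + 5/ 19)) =-82960569/ 30368079544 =-0.00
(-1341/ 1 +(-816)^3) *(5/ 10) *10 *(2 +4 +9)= -40750487775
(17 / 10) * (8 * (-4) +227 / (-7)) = -7667 / 70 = -109.53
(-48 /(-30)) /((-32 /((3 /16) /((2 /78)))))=-117 /320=-0.37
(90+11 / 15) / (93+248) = 1361 / 5115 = 0.27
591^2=349281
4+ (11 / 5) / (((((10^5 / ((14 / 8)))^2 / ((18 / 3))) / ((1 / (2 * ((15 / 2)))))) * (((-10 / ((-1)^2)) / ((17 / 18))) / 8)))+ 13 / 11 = 2564999999899207 / 495000000000000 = 5.18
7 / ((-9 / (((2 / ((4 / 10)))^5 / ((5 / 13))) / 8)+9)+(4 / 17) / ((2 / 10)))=966875 / 1404401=0.69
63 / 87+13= 398 / 29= 13.72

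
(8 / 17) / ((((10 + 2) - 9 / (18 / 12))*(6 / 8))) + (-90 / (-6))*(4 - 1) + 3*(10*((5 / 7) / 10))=50602 / 1071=47.25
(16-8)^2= 64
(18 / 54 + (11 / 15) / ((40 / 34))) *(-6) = -287 / 50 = -5.74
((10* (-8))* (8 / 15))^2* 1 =16384 / 9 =1820.44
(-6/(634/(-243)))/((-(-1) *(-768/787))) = -191241/81152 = -2.36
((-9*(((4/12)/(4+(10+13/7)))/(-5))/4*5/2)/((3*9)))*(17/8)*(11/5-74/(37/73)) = -85561/319680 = -0.27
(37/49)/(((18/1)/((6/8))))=37/1176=0.03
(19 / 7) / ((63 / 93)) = 589 / 147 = 4.01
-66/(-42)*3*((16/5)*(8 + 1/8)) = 858/7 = 122.57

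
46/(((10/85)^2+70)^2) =1920983/204707378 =0.01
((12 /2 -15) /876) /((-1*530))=3 /154760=0.00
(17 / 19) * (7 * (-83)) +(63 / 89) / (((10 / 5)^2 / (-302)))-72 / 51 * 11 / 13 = -429379361 / 747422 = -574.48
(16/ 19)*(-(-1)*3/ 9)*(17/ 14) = 136/ 399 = 0.34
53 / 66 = 0.80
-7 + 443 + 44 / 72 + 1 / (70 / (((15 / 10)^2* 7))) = 157261 / 360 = 436.84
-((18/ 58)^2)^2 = -6561/ 707281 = -0.01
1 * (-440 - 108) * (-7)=3836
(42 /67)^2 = 0.39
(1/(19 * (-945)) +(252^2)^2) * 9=72408170177279/1995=36294822144.00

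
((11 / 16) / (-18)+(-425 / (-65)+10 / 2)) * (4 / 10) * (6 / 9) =43057 / 14040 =3.07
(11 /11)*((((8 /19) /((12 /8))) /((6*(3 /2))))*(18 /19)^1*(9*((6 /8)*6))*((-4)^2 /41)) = 6912 /14801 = 0.47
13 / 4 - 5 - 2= -15 / 4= -3.75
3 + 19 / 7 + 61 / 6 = 667 / 42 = 15.88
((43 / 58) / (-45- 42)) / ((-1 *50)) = 0.00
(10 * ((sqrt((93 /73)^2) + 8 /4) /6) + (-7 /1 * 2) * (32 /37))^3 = -156564673565273 /532031708727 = -294.28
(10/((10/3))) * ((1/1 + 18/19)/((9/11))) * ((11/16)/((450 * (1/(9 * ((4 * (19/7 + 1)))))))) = 58201/39900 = 1.46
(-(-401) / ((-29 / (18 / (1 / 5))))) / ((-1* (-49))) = -36090 / 1421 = -25.40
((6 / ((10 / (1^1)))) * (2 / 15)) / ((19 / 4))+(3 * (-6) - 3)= -9967 / 475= -20.98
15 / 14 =1.07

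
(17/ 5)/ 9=17/ 45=0.38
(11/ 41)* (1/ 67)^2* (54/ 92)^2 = 8019/ 389447684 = 0.00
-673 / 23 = -29.26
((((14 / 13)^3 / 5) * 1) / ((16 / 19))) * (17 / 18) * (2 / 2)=110789 / 395460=0.28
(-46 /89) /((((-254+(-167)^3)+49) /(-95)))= -0.00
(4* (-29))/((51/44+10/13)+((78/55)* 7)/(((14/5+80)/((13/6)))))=-13734864/259079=-53.01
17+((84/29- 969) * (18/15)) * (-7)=1179179/145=8132.27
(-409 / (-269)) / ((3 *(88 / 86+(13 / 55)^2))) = 53200675 / 113276169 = 0.47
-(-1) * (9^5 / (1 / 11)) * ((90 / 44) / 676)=2657205 / 1352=1965.39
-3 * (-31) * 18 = 1674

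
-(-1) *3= 3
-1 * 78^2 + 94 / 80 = -243313 / 40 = -6082.82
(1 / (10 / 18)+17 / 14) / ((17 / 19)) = 4009 / 1190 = 3.37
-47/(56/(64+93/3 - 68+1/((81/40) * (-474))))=-24360053/1075032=-22.66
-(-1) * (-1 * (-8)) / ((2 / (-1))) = -4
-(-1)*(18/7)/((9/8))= 16/7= 2.29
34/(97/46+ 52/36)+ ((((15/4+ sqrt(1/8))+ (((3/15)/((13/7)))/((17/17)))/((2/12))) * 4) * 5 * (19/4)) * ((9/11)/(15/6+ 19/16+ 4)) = 1140 * sqrt(2)/451+ 465876072/8624473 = 57.59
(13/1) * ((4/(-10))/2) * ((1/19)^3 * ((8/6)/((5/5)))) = -52/102885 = -0.00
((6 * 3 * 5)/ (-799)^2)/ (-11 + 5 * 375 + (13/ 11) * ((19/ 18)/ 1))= 17820/ 235773618919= 0.00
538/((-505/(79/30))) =-21251/7575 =-2.81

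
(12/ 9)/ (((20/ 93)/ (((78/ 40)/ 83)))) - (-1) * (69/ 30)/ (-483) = 24559/ 174300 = 0.14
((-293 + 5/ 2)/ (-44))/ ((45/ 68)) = 9.98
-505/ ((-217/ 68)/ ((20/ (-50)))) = -13736/ 217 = -63.30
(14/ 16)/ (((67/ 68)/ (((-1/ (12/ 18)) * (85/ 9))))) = -10115/ 804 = -12.58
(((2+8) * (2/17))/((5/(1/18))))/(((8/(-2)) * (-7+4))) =1/918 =0.00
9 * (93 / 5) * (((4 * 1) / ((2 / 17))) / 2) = 14229 / 5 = 2845.80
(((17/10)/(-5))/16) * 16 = -17/50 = -0.34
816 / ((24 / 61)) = 2074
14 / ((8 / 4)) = 7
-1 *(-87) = 87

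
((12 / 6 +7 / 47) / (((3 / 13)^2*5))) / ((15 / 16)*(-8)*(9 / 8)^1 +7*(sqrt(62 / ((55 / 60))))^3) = 363501424 / 80933703853329 +166886207488*sqrt(2046) / 3642016673399805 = 0.00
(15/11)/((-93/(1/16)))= -5/5456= -0.00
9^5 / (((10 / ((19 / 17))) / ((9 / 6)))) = 3365793 / 340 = 9899.39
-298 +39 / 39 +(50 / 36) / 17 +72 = -68825 / 306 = -224.92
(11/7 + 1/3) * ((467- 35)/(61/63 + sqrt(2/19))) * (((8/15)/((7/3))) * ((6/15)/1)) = 192264192/2196635- 1492992 * sqrt(38)/313805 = 58.20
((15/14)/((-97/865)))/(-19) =12975/25802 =0.50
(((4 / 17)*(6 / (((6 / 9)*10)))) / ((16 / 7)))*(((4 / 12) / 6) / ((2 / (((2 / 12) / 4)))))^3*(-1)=-7 / 48731258880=-0.00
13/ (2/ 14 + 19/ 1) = 91/ 134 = 0.68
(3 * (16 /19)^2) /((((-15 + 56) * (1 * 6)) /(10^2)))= 12800 /14801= 0.86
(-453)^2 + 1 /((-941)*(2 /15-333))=964156633332 /4698413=205209.00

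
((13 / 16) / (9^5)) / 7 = 13 / 6613488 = 0.00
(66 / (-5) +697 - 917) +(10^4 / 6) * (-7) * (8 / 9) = -1431482 / 135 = -10603.57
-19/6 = -3.17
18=18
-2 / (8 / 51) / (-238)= 3 / 56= 0.05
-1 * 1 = -1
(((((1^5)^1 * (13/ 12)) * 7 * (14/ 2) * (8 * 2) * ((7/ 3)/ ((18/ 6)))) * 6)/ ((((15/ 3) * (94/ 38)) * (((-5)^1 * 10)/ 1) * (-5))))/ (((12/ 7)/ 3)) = 593047/ 264375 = 2.24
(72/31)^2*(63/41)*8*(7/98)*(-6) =-1119744/39401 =-28.42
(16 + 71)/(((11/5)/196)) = 85260/11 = 7750.91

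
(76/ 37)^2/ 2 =2888/ 1369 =2.11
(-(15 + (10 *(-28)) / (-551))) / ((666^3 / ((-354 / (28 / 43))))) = 21678665 / 759593198448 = 0.00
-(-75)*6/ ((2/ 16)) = 3600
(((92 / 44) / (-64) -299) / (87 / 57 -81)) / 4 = 3999861 / 4252160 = 0.94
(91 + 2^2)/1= 95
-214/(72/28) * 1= -749/9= -83.22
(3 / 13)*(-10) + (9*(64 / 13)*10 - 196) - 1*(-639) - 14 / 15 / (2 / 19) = 170606 / 195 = 874.90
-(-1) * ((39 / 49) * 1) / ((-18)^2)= 13 / 5292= 0.00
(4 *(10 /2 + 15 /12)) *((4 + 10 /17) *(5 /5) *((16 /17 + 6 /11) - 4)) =-916500 /3179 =-288.30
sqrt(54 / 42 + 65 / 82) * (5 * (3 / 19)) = 15 * sqrt(684782) / 10906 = 1.14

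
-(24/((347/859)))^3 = -8762201104896/41781923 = -209712.73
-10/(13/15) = -150/13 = -11.54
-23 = -23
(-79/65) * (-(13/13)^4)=79/65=1.22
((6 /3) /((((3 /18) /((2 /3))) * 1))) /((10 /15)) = 12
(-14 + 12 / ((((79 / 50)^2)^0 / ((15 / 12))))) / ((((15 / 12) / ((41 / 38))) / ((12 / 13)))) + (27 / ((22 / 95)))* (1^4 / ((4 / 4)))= 3189423 / 27170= 117.39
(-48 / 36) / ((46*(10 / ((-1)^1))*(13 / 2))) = 2 / 4485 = 0.00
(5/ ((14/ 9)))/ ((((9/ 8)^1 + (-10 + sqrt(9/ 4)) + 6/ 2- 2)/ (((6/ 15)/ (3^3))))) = -8/ 1071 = -0.01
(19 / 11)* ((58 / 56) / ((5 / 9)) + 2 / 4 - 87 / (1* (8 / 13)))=-739537 / 3080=-240.11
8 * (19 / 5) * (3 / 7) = 456 / 35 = 13.03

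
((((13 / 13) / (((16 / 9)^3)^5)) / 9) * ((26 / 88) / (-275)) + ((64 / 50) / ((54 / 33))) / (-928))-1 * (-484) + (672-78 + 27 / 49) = 38485049351100729172047149587 / 35682205756249057662074880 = 1078.55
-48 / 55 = -0.87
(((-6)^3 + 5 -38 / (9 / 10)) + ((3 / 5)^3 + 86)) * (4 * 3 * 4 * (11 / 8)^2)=-11366861 / 750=-15155.81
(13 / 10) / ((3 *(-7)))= -13 / 210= -0.06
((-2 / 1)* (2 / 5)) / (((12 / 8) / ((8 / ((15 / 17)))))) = -1088 / 225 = -4.84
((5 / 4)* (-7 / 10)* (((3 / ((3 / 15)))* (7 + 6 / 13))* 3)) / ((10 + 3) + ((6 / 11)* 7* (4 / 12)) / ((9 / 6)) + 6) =-14.80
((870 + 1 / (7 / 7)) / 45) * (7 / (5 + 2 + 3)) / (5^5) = 6097 / 1406250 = 0.00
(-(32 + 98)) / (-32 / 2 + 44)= -65 / 14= -4.64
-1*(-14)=14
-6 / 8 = -3 / 4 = -0.75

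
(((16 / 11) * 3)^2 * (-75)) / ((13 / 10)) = -1728000 / 1573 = -1098.54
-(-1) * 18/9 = 2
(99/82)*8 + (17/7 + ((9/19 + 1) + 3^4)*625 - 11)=281086553/5453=51547.14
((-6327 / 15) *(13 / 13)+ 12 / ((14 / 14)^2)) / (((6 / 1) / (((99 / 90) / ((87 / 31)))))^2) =-79419923 / 45414000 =-1.75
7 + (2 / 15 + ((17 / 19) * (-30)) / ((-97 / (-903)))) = -6710749 / 27645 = -242.75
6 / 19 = 0.32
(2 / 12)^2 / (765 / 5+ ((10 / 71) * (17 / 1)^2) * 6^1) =71 / 1015308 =0.00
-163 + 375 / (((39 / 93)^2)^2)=341664932 / 28561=11962.64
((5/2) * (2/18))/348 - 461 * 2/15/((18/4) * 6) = -2.28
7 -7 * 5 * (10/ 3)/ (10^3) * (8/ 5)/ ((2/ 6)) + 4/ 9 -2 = 1099/ 225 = 4.88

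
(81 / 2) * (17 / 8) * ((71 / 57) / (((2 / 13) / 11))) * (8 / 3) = 1553409 / 76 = 20439.59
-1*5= -5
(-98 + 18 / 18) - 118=-215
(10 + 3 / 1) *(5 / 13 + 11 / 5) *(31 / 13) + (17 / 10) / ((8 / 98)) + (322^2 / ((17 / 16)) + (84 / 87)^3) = 21061150648209 / 215598760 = 97686.79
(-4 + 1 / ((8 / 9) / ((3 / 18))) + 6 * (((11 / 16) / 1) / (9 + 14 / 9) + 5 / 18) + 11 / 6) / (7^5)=17 / 3649520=0.00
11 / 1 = 11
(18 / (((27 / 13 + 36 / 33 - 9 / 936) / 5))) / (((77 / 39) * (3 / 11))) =1338480 / 25291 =52.92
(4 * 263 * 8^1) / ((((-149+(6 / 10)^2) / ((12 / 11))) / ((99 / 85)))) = -1136160 / 15793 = -71.94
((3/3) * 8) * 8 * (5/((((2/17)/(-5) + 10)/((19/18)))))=16150/477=33.86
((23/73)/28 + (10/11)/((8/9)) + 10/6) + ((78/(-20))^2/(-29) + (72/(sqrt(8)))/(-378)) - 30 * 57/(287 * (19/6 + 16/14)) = 288003173617/362906936700 - sqrt(2)/21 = 0.73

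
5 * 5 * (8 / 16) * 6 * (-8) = -600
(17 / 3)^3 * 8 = 39304 / 27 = 1455.70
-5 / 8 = -0.62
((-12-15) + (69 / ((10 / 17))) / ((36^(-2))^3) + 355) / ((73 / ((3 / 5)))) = 3830048525112 / 1825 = 2098656726.09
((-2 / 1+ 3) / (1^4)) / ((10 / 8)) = 4 / 5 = 0.80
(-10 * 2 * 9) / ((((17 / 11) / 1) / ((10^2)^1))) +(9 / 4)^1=-791847 / 68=-11644.81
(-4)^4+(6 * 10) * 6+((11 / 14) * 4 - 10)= 4264 / 7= 609.14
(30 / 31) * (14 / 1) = 420 / 31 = 13.55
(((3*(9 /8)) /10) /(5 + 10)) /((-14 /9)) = -81 /5600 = -0.01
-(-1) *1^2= 1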